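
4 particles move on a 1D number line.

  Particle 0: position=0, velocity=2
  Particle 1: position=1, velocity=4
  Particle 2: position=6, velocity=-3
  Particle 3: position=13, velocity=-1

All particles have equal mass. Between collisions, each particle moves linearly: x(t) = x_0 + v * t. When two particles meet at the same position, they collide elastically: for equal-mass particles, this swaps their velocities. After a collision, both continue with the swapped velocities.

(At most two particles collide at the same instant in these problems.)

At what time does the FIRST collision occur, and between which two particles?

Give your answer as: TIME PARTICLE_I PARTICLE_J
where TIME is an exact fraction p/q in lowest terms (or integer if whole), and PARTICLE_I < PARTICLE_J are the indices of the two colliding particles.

Answer: 5/7 1 2

Derivation:
Pair (0,1): pos 0,1 vel 2,4 -> not approaching (rel speed -2 <= 0)
Pair (1,2): pos 1,6 vel 4,-3 -> gap=5, closing at 7/unit, collide at t=5/7
Pair (2,3): pos 6,13 vel -3,-1 -> not approaching (rel speed -2 <= 0)
Earliest collision: t=5/7 between 1 and 2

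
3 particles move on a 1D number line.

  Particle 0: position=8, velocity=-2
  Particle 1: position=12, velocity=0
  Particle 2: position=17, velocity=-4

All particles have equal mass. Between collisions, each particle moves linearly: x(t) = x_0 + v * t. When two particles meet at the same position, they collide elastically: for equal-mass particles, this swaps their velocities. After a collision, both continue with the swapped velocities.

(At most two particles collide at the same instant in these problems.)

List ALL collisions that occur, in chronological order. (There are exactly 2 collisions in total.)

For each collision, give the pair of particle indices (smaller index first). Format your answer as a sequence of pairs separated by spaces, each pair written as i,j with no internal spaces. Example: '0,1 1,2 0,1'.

Collision at t=5/4: particles 1 and 2 swap velocities; positions: p0=11/2 p1=12 p2=12; velocities now: v0=-2 v1=-4 v2=0
Collision at t=9/2: particles 0 and 1 swap velocities; positions: p0=-1 p1=-1 p2=12; velocities now: v0=-4 v1=-2 v2=0

Answer: 1,2 0,1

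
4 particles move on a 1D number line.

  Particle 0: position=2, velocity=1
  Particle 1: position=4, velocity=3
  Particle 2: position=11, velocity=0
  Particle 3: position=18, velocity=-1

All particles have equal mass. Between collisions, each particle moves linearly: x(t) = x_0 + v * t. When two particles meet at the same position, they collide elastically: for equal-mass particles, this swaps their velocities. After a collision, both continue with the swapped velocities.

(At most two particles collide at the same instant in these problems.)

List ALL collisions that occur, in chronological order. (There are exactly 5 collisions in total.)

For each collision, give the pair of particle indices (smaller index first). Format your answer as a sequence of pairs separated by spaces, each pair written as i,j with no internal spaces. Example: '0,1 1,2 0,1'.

Collision at t=7/3: particles 1 and 2 swap velocities; positions: p0=13/3 p1=11 p2=11 p3=47/3; velocities now: v0=1 v1=0 v2=3 v3=-1
Collision at t=7/2: particles 2 and 3 swap velocities; positions: p0=11/2 p1=11 p2=29/2 p3=29/2; velocities now: v0=1 v1=0 v2=-1 v3=3
Collision at t=7: particles 1 and 2 swap velocities; positions: p0=9 p1=11 p2=11 p3=25; velocities now: v0=1 v1=-1 v2=0 v3=3
Collision at t=8: particles 0 and 1 swap velocities; positions: p0=10 p1=10 p2=11 p3=28; velocities now: v0=-1 v1=1 v2=0 v3=3
Collision at t=9: particles 1 and 2 swap velocities; positions: p0=9 p1=11 p2=11 p3=31; velocities now: v0=-1 v1=0 v2=1 v3=3

Answer: 1,2 2,3 1,2 0,1 1,2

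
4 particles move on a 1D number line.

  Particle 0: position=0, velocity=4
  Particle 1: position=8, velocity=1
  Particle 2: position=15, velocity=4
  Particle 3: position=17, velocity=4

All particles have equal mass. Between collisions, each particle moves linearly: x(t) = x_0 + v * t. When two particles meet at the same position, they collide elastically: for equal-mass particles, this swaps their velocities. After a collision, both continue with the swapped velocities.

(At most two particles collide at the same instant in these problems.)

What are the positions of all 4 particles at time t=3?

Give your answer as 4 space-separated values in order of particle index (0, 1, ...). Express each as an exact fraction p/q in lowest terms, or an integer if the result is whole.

Answer: 11 12 27 29

Derivation:
Collision at t=8/3: particles 0 and 1 swap velocities; positions: p0=32/3 p1=32/3 p2=77/3 p3=83/3; velocities now: v0=1 v1=4 v2=4 v3=4
Advance to t=3 (no further collisions before then); velocities: v0=1 v1=4 v2=4 v3=4; positions = 11 12 27 29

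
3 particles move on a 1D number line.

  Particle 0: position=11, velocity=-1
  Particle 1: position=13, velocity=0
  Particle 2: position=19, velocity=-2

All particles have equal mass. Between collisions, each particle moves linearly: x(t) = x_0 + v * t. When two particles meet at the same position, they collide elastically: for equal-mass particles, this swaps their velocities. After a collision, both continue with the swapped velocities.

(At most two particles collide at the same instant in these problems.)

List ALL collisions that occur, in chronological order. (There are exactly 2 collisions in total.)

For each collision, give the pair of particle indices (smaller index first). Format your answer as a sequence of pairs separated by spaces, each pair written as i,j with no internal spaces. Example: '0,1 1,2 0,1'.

Answer: 1,2 0,1

Derivation:
Collision at t=3: particles 1 and 2 swap velocities; positions: p0=8 p1=13 p2=13; velocities now: v0=-1 v1=-2 v2=0
Collision at t=8: particles 0 and 1 swap velocities; positions: p0=3 p1=3 p2=13; velocities now: v0=-2 v1=-1 v2=0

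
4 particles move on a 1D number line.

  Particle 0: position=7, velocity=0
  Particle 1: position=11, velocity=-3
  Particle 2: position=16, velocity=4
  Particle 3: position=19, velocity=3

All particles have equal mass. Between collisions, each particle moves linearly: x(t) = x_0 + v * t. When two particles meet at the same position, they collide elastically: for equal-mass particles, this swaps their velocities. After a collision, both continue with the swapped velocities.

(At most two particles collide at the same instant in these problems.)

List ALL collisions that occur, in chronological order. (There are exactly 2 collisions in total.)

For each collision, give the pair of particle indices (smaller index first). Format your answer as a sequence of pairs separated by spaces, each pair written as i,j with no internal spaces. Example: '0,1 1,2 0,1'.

Collision at t=4/3: particles 0 and 1 swap velocities; positions: p0=7 p1=7 p2=64/3 p3=23; velocities now: v0=-3 v1=0 v2=4 v3=3
Collision at t=3: particles 2 and 3 swap velocities; positions: p0=2 p1=7 p2=28 p3=28; velocities now: v0=-3 v1=0 v2=3 v3=4

Answer: 0,1 2,3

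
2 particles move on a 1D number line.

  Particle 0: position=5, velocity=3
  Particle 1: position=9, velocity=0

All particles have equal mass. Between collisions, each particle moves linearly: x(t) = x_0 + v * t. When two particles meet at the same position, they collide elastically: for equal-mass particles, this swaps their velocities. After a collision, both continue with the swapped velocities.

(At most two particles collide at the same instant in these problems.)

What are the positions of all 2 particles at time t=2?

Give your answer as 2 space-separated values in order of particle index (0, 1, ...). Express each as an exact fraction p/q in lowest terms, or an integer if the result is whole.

Collision at t=4/3: particles 0 and 1 swap velocities; positions: p0=9 p1=9; velocities now: v0=0 v1=3
Advance to t=2 (no further collisions before then); velocities: v0=0 v1=3; positions = 9 11

Answer: 9 11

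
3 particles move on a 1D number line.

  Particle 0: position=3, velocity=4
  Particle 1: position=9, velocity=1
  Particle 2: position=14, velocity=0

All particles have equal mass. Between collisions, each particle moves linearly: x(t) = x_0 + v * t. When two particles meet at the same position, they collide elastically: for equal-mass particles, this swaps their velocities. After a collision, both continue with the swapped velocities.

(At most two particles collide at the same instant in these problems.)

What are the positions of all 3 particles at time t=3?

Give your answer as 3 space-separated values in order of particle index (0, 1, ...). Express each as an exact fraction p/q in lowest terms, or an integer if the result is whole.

Collision at t=2: particles 0 and 1 swap velocities; positions: p0=11 p1=11 p2=14; velocities now: v0=1 v1=4 v2=0
Collision at t=11/4: particles 1 and 2 swap velocities; positions: p0=47/4 p1=14 p2=14; velocities now: v0=1 v1=0 v2=4
Advance to t=3 (no further collisions before then); velocities: v0=1 v1=0 v2=4; positions = 12 14 15

Answer: 12 14 15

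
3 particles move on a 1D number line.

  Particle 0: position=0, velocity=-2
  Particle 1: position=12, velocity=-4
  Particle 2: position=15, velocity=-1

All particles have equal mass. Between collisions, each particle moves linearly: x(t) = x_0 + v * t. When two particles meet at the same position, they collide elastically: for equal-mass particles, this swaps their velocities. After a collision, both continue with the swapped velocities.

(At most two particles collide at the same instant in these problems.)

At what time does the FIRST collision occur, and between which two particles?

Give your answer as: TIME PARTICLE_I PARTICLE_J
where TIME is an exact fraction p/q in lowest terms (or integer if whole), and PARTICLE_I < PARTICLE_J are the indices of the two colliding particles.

Answer: 6 0 1

Derivation:
Pair (0,1): pos 0,12 vel -2,-4 -> gap=12, closing at 2/unit, collide at t=6
Pair (1,2): pos 12,15 vel -4,-1 -> not approaching (rel speed -3 <= 0)
Earliest collision: t=6 between 0 and 1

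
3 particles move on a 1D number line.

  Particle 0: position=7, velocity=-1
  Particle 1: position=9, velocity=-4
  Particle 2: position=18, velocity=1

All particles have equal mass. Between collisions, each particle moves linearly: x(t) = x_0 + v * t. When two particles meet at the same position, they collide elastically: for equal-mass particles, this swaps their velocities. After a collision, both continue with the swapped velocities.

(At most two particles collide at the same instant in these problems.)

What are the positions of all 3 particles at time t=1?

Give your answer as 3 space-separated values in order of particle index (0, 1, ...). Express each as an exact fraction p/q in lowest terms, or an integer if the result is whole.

Collision at t=2/3: particles 0 and 1 swap velocities; positions: p0=19/3 p1=19/3 p2=56/3; velocities now: v0=-4 v1=-1 v2=1
Advance to t=1 (no further collisions before then); velocities: v0=-4 v1=-1 v2=1; positions = 5 6 19

Answer: 5 6 19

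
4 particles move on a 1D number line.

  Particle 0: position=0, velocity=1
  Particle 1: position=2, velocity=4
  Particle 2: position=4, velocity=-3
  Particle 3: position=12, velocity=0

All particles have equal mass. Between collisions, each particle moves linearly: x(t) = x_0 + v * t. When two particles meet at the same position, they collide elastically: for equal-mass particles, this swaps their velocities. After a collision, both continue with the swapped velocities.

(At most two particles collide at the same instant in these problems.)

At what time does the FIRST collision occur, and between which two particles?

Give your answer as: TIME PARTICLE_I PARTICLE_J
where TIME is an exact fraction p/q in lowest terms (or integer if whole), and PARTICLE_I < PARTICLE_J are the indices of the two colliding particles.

Answer: 2/7 1 2

Derivation:
Pair (0,1): pos 0,2 vel 1,4 -> not approaching (rel speed -3 <= 0)
Pair (1,2): pos 2,4 vel 4,-3 -> gap=2, closing at 7/unit, collide at t=2/7
Pair (2,3): pos 4,12 vel -3,0 -> not approaching (rel speed -3 <= 0)
Earliest collision: t=2/7 between 1 and 2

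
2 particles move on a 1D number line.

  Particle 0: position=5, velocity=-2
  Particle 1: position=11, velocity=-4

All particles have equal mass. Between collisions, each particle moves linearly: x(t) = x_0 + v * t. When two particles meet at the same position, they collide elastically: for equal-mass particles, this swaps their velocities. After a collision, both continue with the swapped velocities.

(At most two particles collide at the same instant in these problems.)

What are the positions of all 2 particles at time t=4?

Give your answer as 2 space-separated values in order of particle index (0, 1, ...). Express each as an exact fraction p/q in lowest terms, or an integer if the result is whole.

Answer: -5 -3

Derivation:
Collision at t=3: particles 0 and 1 swap velocities; positions: p0=-1 p1=-1; velocities now: v0=-4 v1=-2
Advance to t=4 (no further collisions before then); velocities: v0=-4 v1=-2; positions = -5 -3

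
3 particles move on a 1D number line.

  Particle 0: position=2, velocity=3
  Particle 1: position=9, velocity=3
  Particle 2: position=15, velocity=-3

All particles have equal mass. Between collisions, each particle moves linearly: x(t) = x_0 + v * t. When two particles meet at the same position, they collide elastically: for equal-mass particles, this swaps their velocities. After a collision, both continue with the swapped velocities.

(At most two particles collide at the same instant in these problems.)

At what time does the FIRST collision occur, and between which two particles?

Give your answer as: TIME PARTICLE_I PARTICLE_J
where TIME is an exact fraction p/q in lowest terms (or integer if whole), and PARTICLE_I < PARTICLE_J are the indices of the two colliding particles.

Pair (0,1): pos 2,9 vel 3,3 -> not approaching (rel speed 0 <= 0)
Pair (1,2): pos 9,15 vel 3,-3 -> gap=6, closing at 6/unit, collide at t=1
Earliest collision: t=1 between 1 and 2

Answer: 1 1 2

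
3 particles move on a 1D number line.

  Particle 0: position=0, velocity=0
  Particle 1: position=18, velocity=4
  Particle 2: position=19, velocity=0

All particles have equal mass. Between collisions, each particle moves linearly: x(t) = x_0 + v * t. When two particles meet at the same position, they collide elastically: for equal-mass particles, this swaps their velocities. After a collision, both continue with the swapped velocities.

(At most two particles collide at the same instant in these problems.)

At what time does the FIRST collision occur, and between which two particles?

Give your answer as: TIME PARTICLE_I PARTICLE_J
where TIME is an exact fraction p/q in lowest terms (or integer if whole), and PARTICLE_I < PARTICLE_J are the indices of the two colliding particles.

Pair (0,1): pos 0,18 vel 0,4 -> not approaching (rel speed -4 <= 0)
Pair (1,2): pos 18,19 vel 4,0 -> gap=1, closing at 4/unit, collide at t=1/4
Earliest collision: t=1/4 between 1 and 2

Answer: 1/4 1 2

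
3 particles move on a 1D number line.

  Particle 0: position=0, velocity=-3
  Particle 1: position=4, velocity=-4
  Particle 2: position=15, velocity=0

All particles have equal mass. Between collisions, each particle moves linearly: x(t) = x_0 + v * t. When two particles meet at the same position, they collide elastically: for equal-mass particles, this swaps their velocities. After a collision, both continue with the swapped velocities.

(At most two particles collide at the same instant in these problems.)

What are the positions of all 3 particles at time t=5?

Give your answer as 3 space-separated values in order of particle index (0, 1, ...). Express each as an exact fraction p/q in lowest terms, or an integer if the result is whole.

Answer: -16 -15 15

Derivation:
Collision at t=4: particles 0 and 1 swap velocities; positions: p0=-12 p1=-12 p2=15; velocities now: v0=-4 v1=-3 v2=0
Advance to t=5 (no further collisions before then); velocities: v0=-4 v1=-3 v2=0; positions = -16 -15 15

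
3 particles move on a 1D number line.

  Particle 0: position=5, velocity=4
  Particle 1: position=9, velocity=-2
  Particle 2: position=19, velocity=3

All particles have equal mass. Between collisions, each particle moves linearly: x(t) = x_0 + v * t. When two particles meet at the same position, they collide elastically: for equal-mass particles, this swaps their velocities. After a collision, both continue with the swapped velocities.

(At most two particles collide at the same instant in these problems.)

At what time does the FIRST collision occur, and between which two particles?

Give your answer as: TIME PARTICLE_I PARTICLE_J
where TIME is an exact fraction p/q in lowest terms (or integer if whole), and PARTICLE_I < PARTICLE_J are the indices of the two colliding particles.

Pair (0,1): pos 5,9 vel 4,-2 -> gap=4, closing at 6/unit, collide at t=2/3
Pair (1,2): pos 9,19 vel -2,3 -> not approaching (rel speed -5 <= 0)
Earliest collision: t=2/3 between 0 and 1

Answer: 2/3 0 1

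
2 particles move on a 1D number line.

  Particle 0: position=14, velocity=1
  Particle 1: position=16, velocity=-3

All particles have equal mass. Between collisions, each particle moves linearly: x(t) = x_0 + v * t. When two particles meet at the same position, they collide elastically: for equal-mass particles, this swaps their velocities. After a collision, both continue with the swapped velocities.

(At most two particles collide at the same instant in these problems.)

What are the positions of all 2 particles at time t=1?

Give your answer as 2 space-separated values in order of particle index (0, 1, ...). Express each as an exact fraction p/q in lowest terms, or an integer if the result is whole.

Collision at t=1/2: particles 0 and 1 swap velocities; positions: p0=29/2 p1=29/2; velocities now: v0=-3 v1=1
Advance to t=1 (no further collisions before then); velocities: v0=-3 v1=1; positions = 13 15

Answer: 13 15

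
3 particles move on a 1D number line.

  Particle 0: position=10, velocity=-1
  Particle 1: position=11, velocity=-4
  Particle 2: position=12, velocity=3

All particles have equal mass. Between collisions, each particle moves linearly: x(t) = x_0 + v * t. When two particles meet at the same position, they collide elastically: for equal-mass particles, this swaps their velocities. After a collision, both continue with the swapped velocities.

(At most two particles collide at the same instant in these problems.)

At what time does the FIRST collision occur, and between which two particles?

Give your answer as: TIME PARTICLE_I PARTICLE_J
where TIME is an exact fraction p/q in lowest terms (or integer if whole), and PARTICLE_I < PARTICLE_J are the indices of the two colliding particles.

Answer: 1/3 0 1

Derivation:
Pair (0,1): pos 10,11 vel -1,-4 -> gap=1, closing at 3/unit, collide at t=1/3
Pair (1,2): pos 11,12 vel -4,3 -> not approaching (rel speed -7 <= 0)
Earliest collision: t=1/3 between 0 and 1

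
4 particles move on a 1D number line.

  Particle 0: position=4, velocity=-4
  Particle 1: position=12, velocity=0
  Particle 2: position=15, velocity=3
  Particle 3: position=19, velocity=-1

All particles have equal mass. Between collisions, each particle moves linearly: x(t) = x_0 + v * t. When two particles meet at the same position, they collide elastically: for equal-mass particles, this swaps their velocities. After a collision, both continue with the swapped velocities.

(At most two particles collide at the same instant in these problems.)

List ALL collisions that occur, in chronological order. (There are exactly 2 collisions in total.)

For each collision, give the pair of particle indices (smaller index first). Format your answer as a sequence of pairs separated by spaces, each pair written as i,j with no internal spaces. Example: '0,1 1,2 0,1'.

Collision at t=1: particles 2 and 3 swap velocities; positions: p0=0 p1=12 p2=18 p3=18; velocities now: v0=-4 v1=0 v2=-1 v3=3
Collision at t=7: particles 1 and 2 swap velocities; positions: p0=-24 p1=12 p2=12 p3=36; velocities now: v0=-4 v1=-1 v2=0 v3=3

Answer: 2,3 1,2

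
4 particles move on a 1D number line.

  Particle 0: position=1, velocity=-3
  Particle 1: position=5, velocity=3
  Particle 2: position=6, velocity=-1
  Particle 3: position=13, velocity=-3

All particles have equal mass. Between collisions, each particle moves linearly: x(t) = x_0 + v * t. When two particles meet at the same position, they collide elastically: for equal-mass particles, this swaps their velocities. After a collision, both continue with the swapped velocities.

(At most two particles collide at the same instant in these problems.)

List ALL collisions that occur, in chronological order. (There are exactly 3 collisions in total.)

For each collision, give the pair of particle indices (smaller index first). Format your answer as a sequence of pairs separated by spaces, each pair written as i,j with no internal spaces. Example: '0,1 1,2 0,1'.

Answer: 1,2 2,3 1,2

Derivation:
Collision at t=1/4: particles 1 and 2 swap velocities; positions: p0=1/4 p1=23/4 p2=23/4 p3=49/4; velocities now: v0=-3 v1=-1 v2=3 v3=-3
Collision at t=4/3: particles 2 and 3 swap velocities; positions: p0=-3 p1=14/3 p2=9 p3=9; velocities now: v0=-3 v1=-1 v2=-3 v3=3
Collision at t=7/2: particles 1 and 2 swap velocities; positions: p0=-19/2 p1=5/2 p2=5/2 p3=31/2; velocities now: v0=-3 v1=-3 v2=-1 v3=3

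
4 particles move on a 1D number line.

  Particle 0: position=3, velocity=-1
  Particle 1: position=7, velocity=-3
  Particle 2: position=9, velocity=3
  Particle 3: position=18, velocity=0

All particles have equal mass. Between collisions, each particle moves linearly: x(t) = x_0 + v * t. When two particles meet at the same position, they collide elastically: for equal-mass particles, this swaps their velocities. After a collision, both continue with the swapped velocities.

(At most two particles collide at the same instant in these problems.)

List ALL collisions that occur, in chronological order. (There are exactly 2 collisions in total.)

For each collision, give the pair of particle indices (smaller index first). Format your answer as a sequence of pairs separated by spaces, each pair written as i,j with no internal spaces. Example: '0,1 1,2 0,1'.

Answer: 0,1 2,3

Derivation:
Collision at t=2: particles 0 and 1 swap velocities; positions: p0=1 p1=1 p2=15 p3=18; velocities now: v0=-3 v1=-1 v2=3 v3=0
Collision at t=3: particles 2 and 3 swap velocities; positions: p0=-2 p1=0 p2=18 p3=18; velocities now: v0=-3 v1=-1 v2=0 v3=3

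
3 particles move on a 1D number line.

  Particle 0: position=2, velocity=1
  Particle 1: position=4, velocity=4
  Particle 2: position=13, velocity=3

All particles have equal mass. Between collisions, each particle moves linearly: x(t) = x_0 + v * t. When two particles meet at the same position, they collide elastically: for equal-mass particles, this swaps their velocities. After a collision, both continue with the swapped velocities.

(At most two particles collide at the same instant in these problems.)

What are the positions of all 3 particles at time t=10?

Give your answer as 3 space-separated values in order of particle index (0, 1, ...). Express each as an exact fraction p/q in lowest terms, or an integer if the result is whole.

Answer: 12 43 44

Derivation:
Collision at t=9: particles 1 and 2 swap velocities; positions: p0=11 p1=40 p2=40; velocities now: v0=1 v1=3 v2=4
Advance to t=10 (no further collisions before then); velocities: v0=1 v1=3 v2=4; positions = 12 43 44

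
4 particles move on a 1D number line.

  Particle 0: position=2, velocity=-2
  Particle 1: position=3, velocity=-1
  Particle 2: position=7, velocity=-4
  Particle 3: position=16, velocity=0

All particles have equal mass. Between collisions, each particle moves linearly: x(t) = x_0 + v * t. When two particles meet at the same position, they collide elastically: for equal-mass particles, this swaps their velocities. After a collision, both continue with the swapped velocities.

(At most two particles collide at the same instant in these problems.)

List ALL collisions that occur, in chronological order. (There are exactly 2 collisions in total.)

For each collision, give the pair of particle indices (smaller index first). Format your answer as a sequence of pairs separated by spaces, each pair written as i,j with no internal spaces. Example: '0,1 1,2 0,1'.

Collision at t=4/3: particles 1 and 2 swap velocities; positions: p0=-2/3 p1=5/3 p2=5/3 p3=16; velocities now: v0=-2 v1=-4 v2=-1 v3=0
Collision at t=5/2: particles 0 and 1 swap velocities; positions: p0=-3 p1=-3 p2=1/2 p3=16; velocities now: v0=-4 v1=-2 v2=-1 v3=0

Answer: 1,2 0,1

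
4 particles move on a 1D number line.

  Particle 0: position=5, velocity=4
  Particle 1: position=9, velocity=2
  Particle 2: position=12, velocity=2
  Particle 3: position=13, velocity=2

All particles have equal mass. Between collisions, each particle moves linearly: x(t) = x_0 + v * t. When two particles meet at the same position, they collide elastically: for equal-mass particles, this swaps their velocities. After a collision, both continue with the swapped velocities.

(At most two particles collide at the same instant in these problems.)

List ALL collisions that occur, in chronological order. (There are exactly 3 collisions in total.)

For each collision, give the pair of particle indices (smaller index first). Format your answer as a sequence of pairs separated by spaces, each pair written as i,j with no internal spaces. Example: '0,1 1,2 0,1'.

Collision at t=2: particles 0 and 1 swap velocities; positions: p0=13 p1=13 p2=16 p3=17; velocities now: v0=2 v1=4 v2=2 v3=2
Collision at t=7/2: particles 1 and 2 swap velocities; positions: p0=16 p1=19 p2=19 p3=20; velocities now: v0=2 v1=2 v2=4 v3=2
Collision at t=4: particles 2 and 3 swap velocities; positions: p0=17 p1=20 p2=21 p3=21; velocities now: v0=2 v1=2 v2=2 v3=4

Answer: 0,1 1,2 2,3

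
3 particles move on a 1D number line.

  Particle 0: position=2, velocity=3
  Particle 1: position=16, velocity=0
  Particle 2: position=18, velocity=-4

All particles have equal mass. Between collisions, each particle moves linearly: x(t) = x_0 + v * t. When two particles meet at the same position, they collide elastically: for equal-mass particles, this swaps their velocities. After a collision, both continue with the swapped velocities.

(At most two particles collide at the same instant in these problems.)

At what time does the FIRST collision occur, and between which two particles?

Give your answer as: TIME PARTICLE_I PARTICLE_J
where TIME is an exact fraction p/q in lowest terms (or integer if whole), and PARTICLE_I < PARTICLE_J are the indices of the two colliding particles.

Pair (0,1): pos 2,16 vel 3,0 -> gap=14, closing at 3/unit, collide at t=14/3
Pair (1,2): pos 16,18 vel 0,-4 -> gap=2, closing at 4/unit, collide at t=1/2
Earliest collision: t=1/2 between 1 and 2

Answer: 1/2 1 2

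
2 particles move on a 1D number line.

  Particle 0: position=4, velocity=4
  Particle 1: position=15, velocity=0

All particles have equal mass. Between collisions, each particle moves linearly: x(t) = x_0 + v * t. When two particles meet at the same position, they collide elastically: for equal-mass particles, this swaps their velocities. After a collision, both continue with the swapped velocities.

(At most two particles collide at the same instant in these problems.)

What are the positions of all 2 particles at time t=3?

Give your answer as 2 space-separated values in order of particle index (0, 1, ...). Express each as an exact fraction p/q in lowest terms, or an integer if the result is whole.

Collision at t=11/4: particles 0 and 1 swap velocities; positions: p0=15 p1=15; velocities now: v0=0 v1=4
Advance to t=3 (no further collisions before then); velocities: v0=0 v1=4; positions = 15 16

Answer: 15 16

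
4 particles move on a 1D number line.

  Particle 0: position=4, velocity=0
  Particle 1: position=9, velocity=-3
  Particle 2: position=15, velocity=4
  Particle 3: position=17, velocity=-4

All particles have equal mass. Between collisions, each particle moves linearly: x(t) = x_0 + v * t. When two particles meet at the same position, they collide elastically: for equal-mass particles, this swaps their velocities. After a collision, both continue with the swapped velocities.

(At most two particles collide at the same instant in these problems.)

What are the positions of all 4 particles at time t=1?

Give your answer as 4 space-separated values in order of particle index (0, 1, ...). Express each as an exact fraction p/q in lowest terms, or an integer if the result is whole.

Answer: 4 6 13 19

Derivation:
Collision at t=1/4: particles 2 and 3 swap velocities; positions: p0=4 p1=33/4 p2=16 p3=16; velocities now: v0=0 v1=-3 v2=-4 v3=4
Advance to t=1 (no further collisions before then); velocities: v0=0 v1=-3 v2=-4 v3=4; positions = 4 6 13 19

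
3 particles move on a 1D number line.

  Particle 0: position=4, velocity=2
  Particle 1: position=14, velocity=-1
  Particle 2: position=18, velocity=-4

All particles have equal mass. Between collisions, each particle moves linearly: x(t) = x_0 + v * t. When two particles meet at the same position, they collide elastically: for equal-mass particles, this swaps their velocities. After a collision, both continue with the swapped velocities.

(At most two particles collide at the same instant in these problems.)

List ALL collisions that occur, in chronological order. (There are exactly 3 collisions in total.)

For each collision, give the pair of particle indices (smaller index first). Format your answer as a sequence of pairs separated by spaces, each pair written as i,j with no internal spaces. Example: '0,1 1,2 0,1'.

Answer: 1,2 0,1 1,2

Derivation:
Collision at t=4/3: particles 1 and 2 swap velocities; positions: p0=20/3 p1=38/3 p2=38/3; velocities now: v0=2 v1=-4 v2=-1
Collision at t=7/3: particles 0 and 1 swap velocities; positions: p0=26/3 p1=26/3 p2=35/3; velocities now: v0=-4 v1=2 v2=-1
Collision at t=10/3: particles 1 and 2 swap velocities; positions: p0=14/3 p1=32/3 p2=32/3; velocities now: v0=-4 v1=-1 v2=2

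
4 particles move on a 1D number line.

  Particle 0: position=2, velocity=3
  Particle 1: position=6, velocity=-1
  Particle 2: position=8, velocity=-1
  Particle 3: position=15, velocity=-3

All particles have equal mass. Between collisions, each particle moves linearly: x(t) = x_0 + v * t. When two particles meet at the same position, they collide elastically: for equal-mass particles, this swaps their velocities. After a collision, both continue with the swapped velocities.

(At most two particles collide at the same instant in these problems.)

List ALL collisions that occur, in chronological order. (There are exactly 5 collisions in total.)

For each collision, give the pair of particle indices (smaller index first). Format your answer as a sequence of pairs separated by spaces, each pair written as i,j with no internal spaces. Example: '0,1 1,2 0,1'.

Collision at t=1: particles 0 and 1 swap velocities; positions: p0=5 p1=5 p2=7 p3=12; velocities now: v0=-1 v1=3 v2=-1 v3=-3
Collision at t=3/2: particles 1 and 2 swap velocities; positions: p0=9/2 p1=13/2 p2=13/2 p3=21/2; velocities now: v0=-1 v1=-1 v2=3 v3=-3
Collision at t=13/6: particles 2 and 3 swap velocities; positions: p0=23/6 p1=35/6 p2=17/2 p3=17/2; velocities now: v0=-1 v1=-1 v2=-3 v3=3
Collision at t=7/2: particles 1 and 2 swap velocities; positions: p0=5/2 p1=9/2 p2=9/2 p3=25/2; velocities now: v0=-1 v1=-3 v2=-1 v3=3
Collision at t=9/2: particles 0 and 1 swap velocities; positions: p0=3/2 p1=3/2 p2=7/2 p3=31/2; velocities now: v0=-3 v1=-1 v2=-1 v3=3

Answer: 0,1 1,2 2,3 1,2 0,1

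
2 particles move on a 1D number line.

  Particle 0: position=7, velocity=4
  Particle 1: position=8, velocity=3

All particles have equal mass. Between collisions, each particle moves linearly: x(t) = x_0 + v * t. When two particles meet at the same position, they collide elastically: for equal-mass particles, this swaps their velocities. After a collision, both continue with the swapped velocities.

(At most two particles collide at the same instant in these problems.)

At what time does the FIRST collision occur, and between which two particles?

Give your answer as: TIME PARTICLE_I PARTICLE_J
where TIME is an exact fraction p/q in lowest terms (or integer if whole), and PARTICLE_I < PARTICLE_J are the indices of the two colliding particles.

Pair (0,1): pos 7,8 vel 4,3 -> gap=1, closing at 1/unit, collide at t=1
Earliest collision: t=1 between 0 and 1

Answer: 1 0 1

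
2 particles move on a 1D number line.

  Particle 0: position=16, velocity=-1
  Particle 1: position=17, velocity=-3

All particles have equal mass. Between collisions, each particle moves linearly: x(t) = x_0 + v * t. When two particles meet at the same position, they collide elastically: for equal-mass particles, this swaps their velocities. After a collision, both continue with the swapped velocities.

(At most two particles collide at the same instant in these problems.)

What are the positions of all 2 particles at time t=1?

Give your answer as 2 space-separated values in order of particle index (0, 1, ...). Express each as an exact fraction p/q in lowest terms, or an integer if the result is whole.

Answer: 14 15

Derivation:
Collision at t=1/2: particles 0 and 1 swap velocities; positions: p0=31/2 p1=31/2; velocities now: v0=-3 v1=-1
Advance to t=1 (no further collisions before then); velocities: v0=-3 v1=-1; positions = 14 15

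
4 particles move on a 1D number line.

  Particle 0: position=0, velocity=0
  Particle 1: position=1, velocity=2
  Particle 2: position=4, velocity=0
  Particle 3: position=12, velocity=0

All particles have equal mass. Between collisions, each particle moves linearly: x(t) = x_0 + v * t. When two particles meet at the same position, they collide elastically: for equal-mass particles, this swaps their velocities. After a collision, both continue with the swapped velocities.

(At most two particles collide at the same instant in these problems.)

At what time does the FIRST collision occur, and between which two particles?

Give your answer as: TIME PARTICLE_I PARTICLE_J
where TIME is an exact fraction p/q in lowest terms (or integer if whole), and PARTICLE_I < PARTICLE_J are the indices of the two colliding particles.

Pair (0,1): pos 0,1 vel 0,2 -> not approaching (rel speed -2 <= 0)
Pair (1,2): pos 1,4 vel 2,0 -> gap=3, closing at 2/unit, collide at t=3/2
Pair (2,3): pos 4,12 vel 0,0 -> not approaching (rel speed 0 <= 0)
Earliest collision: t=3/2 between 1 and 2

Answer: 3/2 1 2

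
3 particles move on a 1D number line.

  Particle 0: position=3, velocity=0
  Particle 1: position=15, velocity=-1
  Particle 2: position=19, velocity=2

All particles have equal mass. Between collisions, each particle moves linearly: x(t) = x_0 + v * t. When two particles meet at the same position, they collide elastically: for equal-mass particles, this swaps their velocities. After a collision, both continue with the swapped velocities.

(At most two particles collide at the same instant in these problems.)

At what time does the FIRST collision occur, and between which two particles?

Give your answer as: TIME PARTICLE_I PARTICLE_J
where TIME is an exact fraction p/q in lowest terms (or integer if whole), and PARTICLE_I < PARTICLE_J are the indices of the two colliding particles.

Pair (0,1): pos 3,15 vel 0,-1 -> gap=12, closing at 1/unit, collide at t=12
Pair (1,2): pos 15,19 vel -1,2 -> not approaching (rel speed -3 <= 0)
Earliest collision: t=12 between 0 and 1

Answer: 12 0 1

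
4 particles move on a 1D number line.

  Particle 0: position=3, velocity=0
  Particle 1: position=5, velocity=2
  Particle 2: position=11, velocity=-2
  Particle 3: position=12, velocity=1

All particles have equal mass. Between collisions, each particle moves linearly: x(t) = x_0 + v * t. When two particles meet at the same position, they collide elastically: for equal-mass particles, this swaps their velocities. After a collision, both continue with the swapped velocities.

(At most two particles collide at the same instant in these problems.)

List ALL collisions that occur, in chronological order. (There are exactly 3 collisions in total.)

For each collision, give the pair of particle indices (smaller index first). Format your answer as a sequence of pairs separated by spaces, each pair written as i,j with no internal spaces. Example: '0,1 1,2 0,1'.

Answer: 1,2 0,1 2,3

Derivation:
Collision at t=3/2: particles 1 and 2 swap velocities; positions: p0=3 p1=8 p2=8 p3=27/2; velocities now: v0=0 v1=-2 v2=2 v3=1
Collision at t=4: particles 0 and 1 swap velocities; positions: p0=3 p1=3 p2=13 p3=16; velocities now: v0=-2 v1=0 v2=2 v3=1
Collision at t=7: particles 2 and 3 swap velocities; positions: p0=-3 p1=3 p2=19 p3=19; velocities now: v0=-2 v1=0 v2=1 v3=2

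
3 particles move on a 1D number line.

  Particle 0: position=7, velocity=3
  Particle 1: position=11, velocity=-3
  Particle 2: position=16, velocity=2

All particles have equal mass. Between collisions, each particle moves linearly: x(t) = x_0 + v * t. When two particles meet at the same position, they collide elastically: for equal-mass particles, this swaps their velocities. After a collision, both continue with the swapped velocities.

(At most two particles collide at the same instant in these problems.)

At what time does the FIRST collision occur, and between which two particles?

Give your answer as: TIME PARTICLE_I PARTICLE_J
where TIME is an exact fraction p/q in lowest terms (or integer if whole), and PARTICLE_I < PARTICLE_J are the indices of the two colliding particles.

Answer: 2/3 0 1

Derivation:
Pair (0,1): pos 7,11 vel 3,-3 -> gap=4, closing at 6/unit, collide at t=2/3
Pair (1,2): pos 11,16 vel -3,2 -> not approaching (rel speed -5 <= 0)
Earliest collision: t=2/3 between 0 and 1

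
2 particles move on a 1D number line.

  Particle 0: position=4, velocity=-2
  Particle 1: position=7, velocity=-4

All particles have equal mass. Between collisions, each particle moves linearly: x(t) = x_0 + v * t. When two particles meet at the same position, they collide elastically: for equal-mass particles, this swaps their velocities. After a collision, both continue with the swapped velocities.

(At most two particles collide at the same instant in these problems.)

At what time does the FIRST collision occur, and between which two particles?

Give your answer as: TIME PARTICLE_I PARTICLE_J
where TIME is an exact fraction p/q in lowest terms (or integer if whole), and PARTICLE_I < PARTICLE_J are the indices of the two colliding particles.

Answer: 3/2 0 1

Derivation:
Pair (0,1): pos 4,7 vel -2,-4 -> gap=3, closing at 2/unit, collide at t=3/2
Earliest collision: t=3/2 between 0 and 1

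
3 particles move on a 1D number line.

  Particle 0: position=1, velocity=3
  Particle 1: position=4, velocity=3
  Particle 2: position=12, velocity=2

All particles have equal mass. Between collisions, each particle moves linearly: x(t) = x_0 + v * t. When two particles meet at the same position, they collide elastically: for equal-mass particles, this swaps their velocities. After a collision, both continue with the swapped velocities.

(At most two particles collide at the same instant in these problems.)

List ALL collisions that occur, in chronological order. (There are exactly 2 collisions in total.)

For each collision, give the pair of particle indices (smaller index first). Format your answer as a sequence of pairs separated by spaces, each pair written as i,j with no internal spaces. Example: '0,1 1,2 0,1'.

Answer: 1,2 0,1

Derivation:
Collision at t=8: particles 1 and 2 swap velocities; positions: p0=25 p1=28 p2=28; velocities now: v0=3 v1=2 v2=3
Collision at t=11: particles 0 and 1 swap velocities; positions: p0=34 p1=34 p2=37; velocities now: v0=2 v1=3 v2=3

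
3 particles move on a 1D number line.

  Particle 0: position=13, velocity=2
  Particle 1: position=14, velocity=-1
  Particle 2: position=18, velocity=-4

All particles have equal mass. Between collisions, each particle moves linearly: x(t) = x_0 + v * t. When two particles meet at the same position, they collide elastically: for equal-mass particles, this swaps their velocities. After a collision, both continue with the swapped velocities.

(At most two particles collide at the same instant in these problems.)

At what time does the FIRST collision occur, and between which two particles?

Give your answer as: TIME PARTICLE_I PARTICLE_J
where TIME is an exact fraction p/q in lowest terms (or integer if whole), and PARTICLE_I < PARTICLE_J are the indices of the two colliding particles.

Pair (0,1): pos 13,14 vel 2,-1 -> gap=1, closing at 3/unit, collide at t=1/3
Pair (1,2): pos 14,18 vel -1,-4 -> gap=4, closing at 3/unit, collide at t=4/3
Earliest collision: t=1/3 between 0 and 1

Answer: 1/3 0 1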